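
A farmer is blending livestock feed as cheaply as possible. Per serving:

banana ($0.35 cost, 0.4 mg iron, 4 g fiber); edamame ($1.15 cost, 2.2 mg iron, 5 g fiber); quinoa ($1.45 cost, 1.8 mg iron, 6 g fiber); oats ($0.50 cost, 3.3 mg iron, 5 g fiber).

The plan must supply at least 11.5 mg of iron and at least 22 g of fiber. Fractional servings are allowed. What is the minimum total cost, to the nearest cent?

At the optimum either one food covers both requirements or two foods hit both targets exactly; no other combination can be cheaper.
banana only: max(11.5/0.4, 22/4) = 28.75 servings → $10.06.
edamame only: max(11.5/2.2, 22/5) = 5.227 servings → $6.01.
quinoa only: max(11.5/1.8, 22/6) = 6.389 servings → $9.26.
oats only: max(11.5/3.3, 22/5) = 4.4 servings → $2.20.
banana + edamame: intersection lies outside the first quadrant.
banana + quinoa: the both-tight solution has a negative serving — not a feasible corner.
banana + oats with both tight: 1.348 servings and 3.321 servings → $2.13.
edamame + quinoa with both targets exact would need a negative amount; discard.
edamame + oats with both tight: 2.745 servings and 1.655 servings → $3.98.
quinoa + oats with both tight: 1.398 servings and 2.722 servings → $3.39.
So the least-cost plan costs $2.13.

$2.13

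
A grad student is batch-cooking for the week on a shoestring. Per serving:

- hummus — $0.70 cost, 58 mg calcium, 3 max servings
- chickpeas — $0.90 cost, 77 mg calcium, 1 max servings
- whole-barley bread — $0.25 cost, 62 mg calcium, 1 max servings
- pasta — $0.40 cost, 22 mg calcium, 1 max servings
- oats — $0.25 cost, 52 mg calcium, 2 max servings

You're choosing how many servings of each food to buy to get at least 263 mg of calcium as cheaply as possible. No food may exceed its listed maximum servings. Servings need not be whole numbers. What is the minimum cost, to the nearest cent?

Cost per mg of calcium: whole-barley bread $0.0040, oats $0.0048, chickpeas $0.0117, hummus $0.0121, pasta $0.0182.
Take 1 serving of whole-barley bread: +62.0 mg calcium for $0.25 (total $0.25, still need 201.0 mg).
Take 2 servings of oats: +104.0 mg calcium for $0.50 (total $0.75, still need 97.0 mg).
Take 1 serving of chickpeas: +77.0 mg calcium for $0.90 (total $1.65, still need 20.0 mg).
Take 0.3448 servings of hummus: +20.0 mg calcium for $0.24 (total $1.89, still need 0.0 mg).
Filling from the cheapest source first is optimal under one linear minimum: $1.89.

$1.89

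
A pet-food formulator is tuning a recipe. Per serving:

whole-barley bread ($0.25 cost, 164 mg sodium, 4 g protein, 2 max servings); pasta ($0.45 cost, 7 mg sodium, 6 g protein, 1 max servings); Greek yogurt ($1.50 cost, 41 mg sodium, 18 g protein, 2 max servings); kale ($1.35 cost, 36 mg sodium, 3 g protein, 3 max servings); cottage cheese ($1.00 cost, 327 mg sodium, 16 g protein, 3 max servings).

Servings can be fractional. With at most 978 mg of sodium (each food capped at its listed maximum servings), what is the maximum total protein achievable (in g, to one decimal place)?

89.2 g

Protein per mg sodium: pasta 0.8571, Greek yogurt 0.439, kale 0.08333, cottage cheese 0.04893, whole-barley bread 0.02439.
Take 1 serving of pasta: uses 7 mg sodium, +6.0 g protein (running total 6.0 g).
Take 2 servings of Greek yogurt: uses 82 mg sodium, +36.0 g protein (running total 42.0 g).
Take 3 servings of kale: uses 108 mg sodium, +9.0 g protein (running total 51.0 g).
Take 2.388 servings of cottage cheese: uses 781 mg sodium, +38.2 g protein (running total 89.2 g).
Filling greedily by protein-per-mg sodium is optimal for one linear limit, giving 89.2 g.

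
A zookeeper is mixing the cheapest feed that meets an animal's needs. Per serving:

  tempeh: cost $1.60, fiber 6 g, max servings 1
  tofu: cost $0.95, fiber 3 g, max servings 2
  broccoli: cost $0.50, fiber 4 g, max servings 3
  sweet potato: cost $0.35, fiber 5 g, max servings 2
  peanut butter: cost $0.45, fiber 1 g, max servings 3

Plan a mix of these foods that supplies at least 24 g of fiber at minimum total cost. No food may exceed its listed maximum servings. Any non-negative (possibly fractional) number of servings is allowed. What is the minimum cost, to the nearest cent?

Cost per g of fiber: sweet potato $0.0700, broccoli $0.1250, tempeh $0.2667, tofu $0.3167, peanut butter $0.4500.
Take 2 servings of sweet potato: +10.0 g fiber for $0.70 (total $0.70, still need 14.0 g).
Take 3 servings of broccoli: +12.0 g fiber for $1.50 (total $2.20, still need 2.0 g).
Take 0.3333 servings of tempeh: +2.0 g fiber for $0.53 (total $2.73, still need 0.0 g).
Greedy by cheapest-per-g is optimal for a single linear constraint, so the minimum cost is $2.73.

$2.73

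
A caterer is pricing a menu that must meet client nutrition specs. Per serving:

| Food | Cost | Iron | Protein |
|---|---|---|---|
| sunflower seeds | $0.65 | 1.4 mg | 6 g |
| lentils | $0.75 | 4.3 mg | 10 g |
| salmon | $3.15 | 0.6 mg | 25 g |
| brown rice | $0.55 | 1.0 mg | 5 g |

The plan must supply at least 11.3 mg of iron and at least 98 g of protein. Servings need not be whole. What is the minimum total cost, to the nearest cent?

$7.35

At the optimum either one food covers both requirements or two foods hit both targets exactly; no other combination can be cheaper.
sunflower seeds only: max(11.3/1.4, 98/6) = 16.33 servings → $10.62.
lentils only: max(11.3/4.3, 98/10) = 9.8 servings → $7.35.
salmon only: max(11.3/0.6, 98/25) = 18.83 servings → $59.33.
brown rice only: max(11.3/1.0, 98/5) = 19.6 servings → $10.78.
sunflower seeds + lentils: the both-tight solution has a negative serving — not a feasible corner.
sunflower seeds + salmon with both tight: 7.124 servings and 2.21 servings → $11.59.
sunflower seeds + brown rice: intersection lies outside the first quadrant.
lentils + salmon with both tight: 2.204 servings and 3.038 servings → $11.22.
lentils + brown rice with both targets exact would need a negative amount; discard.
salmon + brown rice with both tight: 1.886 servings and 10.17 servings → $11.53.
Cheapest feasible corner: $7.35.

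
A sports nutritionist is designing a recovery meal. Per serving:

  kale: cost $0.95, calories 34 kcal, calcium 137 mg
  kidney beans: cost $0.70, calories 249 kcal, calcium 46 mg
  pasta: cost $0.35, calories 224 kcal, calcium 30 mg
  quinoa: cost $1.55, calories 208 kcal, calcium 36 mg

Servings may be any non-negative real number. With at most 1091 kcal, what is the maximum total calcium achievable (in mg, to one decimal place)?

Calcium per kcal: kale 4.029, kidney beans 0.1847, quinoa 0.1731, pasta 0.1339.
With no serving limits, spend the whole calories allowance on kale: 1091 kcal / 34 kcal × 137 mg = 4396.1 mg.

4396.1 mg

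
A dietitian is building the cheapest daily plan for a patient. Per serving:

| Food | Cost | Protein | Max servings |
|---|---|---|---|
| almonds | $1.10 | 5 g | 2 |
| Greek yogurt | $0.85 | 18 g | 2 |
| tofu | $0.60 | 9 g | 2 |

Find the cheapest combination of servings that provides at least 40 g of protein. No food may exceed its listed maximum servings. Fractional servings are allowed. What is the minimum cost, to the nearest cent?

Cost per g of protein: Greek yogurt $0.0472, tofu $0.0667, almonds $0.2200.
Take 2 servings of Greek yogurt: +36.0 g protein for $1.70 (total $1.70, still need 4.0 g).
Take 0.4444 servings of tofu: +4.0 g protein for $0.27 (total $1.97, still need 0.0 g).
Filling from the cheapest source first is optimal under one linear minimum: $1.97.

$1.97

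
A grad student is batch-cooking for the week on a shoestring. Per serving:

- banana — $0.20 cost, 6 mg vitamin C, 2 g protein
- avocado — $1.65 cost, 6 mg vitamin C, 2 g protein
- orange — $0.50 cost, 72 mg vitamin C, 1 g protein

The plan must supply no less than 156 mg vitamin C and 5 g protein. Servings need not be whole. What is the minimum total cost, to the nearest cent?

$1.32

A basic optimal solution has at most two foods positive. Try each food alone and each pair with both targets met exactly.
banana only: max(156/6, 5/2) = 26 servings → $5.20.
avocado only: max(156/6, 5/2) = 26 servings → $42.90.
orange only: max(156/72, 5/1) = 5 servings → $2.50.
banana + avocado (both tight): parallel constraints — no distinct corner.
banana + orange with both tight: 1.478 servings and 2.043 servings → $1.32.
avocado + orange with both tight: 1.478 servings and 2.043 servings → $3.46.
So the least-cost plan costs $1.32.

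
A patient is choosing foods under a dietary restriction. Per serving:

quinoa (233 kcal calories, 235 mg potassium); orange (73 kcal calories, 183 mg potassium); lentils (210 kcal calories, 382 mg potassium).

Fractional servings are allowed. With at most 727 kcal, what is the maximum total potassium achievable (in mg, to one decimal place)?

1822.5 mg

Potassium per kcal: orange 2.507, lentils 1.819, quinoa 1.009.
With no serving limits, spend the whole calories allowance on orange: 727 kcal / 73 kcal × 183 mg = 1822.5 mg.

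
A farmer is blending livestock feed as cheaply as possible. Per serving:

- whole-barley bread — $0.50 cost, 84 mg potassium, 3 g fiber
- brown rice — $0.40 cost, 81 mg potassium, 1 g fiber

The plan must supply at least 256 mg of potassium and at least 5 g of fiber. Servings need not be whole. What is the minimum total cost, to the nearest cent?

whole-barley bread only: max(256/84, 5/3) = 3.048 servings → $1.52.
brown rice only: max(256/81, 5/1) = 5 servings → $2.00.
whole-barley bread + brown rice with both tight: 0.9371 servings and 2.189 servings → $1.34.
Cheapest feasible corner: $1.34.

$1.34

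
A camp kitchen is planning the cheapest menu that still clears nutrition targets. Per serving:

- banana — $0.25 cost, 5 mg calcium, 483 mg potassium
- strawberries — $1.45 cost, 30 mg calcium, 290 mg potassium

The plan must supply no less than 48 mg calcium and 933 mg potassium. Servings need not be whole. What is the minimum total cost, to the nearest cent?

$2.33

For a min-cost LP with two ≥-constraints, a basic feasible solution has at most two positive variables.
banana only: max(48/5, 933/483) = 9.6 servings → $2.40.
strawberries only: max(48/30, 933/290) = 3.217 servings → $4.67.
banana + strawberries with both tight: 1.079 servings and 1.42 servings → $2.33.
So the least-cost plan costs $2.33.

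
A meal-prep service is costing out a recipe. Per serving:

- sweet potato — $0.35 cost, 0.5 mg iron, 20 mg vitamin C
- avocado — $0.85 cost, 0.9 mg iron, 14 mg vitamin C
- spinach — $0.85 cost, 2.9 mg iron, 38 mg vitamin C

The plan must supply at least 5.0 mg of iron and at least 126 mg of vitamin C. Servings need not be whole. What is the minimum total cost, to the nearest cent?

$2.38

sweet potato only: max(5.0/0.5, 126/20) = 10 servings → $3.50.
avocado only: max(5.0/0.9, 126/14) = 9 servings → $7.65.
spinach only: max(5.0/2.9, 126/38) = 3.316 servings → $2.82.
sweet potato + avocado with both tight: 3.945 servings and 3.364 servings → $4.24.
sweet potato + spinach with both tight: 4.497 servings and 0.9487 servings → $2.38.
avocado + spinach: intersection lies outside the first quadrant.
Cheapest feasible corner: $2.38.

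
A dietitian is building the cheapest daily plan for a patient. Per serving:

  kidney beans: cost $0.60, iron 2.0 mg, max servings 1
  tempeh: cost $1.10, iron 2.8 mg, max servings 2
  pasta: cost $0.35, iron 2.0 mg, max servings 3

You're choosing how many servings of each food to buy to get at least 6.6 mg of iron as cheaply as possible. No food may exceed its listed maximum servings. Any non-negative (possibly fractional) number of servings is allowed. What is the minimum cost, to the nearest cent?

Cost per mg of iron: pasta $0.1750, kidney beans $0.3000, tempeh $0.3929.
Take 3 servings of pasta: +6.0 mg iron for $1.05 (total $1.05, still need 0.6 mg).
Take 0.3 servings of kidney beans: +0.6 mg iron for $0.18 (total $1.23, still need 0.0 mg).
Greedy by cheapest-per-mg is optimal for a single linear constraint, so the minimum cost is $1.23.

$1.23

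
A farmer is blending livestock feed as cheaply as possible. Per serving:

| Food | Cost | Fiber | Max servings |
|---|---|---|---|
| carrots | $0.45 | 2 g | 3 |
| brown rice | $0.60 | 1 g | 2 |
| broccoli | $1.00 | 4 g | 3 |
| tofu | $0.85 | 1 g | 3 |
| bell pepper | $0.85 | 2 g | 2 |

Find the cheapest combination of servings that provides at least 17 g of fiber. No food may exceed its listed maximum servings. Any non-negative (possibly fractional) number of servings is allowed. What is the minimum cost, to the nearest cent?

$4.10

Cost per g of fiber: carrots $0.2250, broccoli $0.2500, bell pepper $0.4250, brown rice $0.6000, tofu $0.8500.
Take 3 servings of carrots: +6.0 g fiber for $1.35 (total $1.35, still need 11.0 g).
Take 2.75 servings of broccoli: +11.0 g fiber for $2.75 (total $4.10, still need 0.0 g).
Filling from the cheapest source first is optimal under one linear minimum: $4.10.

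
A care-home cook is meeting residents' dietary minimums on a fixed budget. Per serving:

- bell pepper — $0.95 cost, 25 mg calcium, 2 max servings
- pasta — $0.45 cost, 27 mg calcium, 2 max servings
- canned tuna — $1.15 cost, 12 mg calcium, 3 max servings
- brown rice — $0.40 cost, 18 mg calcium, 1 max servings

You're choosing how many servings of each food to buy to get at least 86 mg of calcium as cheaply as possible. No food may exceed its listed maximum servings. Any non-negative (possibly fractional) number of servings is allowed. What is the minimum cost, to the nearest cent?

Cost per mg of calcium: pasta $0.0167, brown rice $0.0222, bell pepper $0.0380, canned tuna $0.0958.
Take 2 servings of pasta: +54.0 mg calcium for $0.90 (total $0.90, still need 32.0 mg).
Take 1 serving of brown rice: +18.0 mg calcium for $0.40 (total $1.30, still need 14.0 mg).
Take 0.56 servings of bell pepper: +14.0 mg calcium for $0.53 (total $1.83, still need 0.0 mg).
Greedy by cheapest-per-mg is optimal for a single linear constraint, so the minimum cost is $1.83.

$1.83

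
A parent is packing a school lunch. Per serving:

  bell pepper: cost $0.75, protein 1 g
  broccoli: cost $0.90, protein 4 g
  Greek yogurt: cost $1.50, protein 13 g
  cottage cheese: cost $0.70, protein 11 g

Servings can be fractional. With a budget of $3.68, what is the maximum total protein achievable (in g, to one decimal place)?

Protein per dollar: cottage cheese 15.71, Greek yogurt 8.667, broccoli 4.444, bell pepper 1.333.
With no serving limits, spend the whole cost allowance on cottage cheese: $3.68 / $0.70 × 11 g = 57.8 g.

57.8 g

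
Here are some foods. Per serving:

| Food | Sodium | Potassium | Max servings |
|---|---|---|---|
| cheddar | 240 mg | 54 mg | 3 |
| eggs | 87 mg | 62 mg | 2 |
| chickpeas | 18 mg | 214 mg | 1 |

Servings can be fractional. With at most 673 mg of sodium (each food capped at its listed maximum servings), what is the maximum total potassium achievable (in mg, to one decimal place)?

446.2 mg

Potassium per mg sodium: chickpeas 11.89, eggs 0.7126, cheddar 0.225.
Take 1 serving of chickpeas: uses 18 mg sodium, +214.0 mg potassium (running total 214.0 mg).
Take 2 servings of eggs: uses 174 mg sodium, +124.0 mg potassium (running total 338.0 mg).
Take 2.004 servings of cheddar: uses 481 mg sodium, +108.2 mg potassium (running total 446.2 mg).
Filling greedily by potassium-per-mg sodium is optimal for one linear limit, giving 446.2 mg.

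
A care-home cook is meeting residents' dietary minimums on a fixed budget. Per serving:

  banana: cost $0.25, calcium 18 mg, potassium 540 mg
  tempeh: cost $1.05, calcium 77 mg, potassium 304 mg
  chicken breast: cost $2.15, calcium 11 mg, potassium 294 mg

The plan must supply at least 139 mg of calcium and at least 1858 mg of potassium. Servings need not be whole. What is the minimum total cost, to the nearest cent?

$1.91

An LP optimum is at a vertex; with two nutrient constraints at most two foods are used. Check each candidate.
banana only: max(139/18, 1858/540) = 7.722 servings → $1.93.
tempeh only: max(139/77, 1858/304) = 6.112 servings → $6.42.
chicken breast only: max(139/11, 1858/294) = 12.64 servings → $27.17.
banana + tempeh with both tight: 2.792 servings and 1.153 servings → $1.91.
banana + chicken breast with both targets exact would need a negative amount; discard.
tempeh + chicken breast with both tight: 1.059 servings and 5.225 servings → $12.35.
Cheapest feasible corner: $1.91.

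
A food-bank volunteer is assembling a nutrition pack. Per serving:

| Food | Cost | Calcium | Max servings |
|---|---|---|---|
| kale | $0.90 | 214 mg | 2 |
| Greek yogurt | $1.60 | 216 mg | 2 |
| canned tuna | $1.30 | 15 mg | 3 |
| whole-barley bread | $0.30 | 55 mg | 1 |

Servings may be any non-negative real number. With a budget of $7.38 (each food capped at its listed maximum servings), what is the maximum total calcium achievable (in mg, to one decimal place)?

939.0 mg

Calcium per dollar: kale 237.8, whole-barley bread 183.3, Greek yogurt 135, canned tuna 11.54.
Take 2 servings of kale: spends $1.80, +428.0 mg calcium (running total 428.0 mg).
Take 1 serving of whole-barley bread: spends $0.30, +55.0 mg calcium (running total 483.0 mg).
Take 2 servings of Greek yogurt: spends $3.20, +432.0 mg calcium (running total 915.0 mg).
Take 1.6 servings of canned tuna: spends $2.08, +24.0 mg calcium (running total 939.0 mg).
Filling greedily by calcium-per-dollar is optimal for one linear limit, giving 939.0 mg.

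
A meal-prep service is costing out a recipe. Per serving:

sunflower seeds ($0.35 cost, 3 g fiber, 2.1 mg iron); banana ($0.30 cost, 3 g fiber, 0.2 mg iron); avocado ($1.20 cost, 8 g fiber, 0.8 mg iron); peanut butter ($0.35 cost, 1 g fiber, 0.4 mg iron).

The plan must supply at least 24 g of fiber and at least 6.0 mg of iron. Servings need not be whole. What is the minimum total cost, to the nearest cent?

Check every corner: each single food scaled to meet both minima, and each pair solved so both constraints bind.
sunflower seeds only: max(24/3, 6.0/2.1) = 8 servings → $2.80.
banana only: max(24/3, 6.0/0.2) = 30 servings → $9.00.
avocado only: max(24/8, 6.0/0.8) = 7.5 servings → $9.00.
peanut butter only: max(24/1, 6.0/0.4) = 24 servings → $8.40.
sunflower seeds + banana with both tight: 2.316 servings and 5.684 servings → $2.52.
sunflower seeds + avocado with both tight: 2 servings and 2.25 servings → $3.40.
sunflower seeds + peanut butter: intersection lies outside the first quadrant.
banana + avocado with both targets exact would need a negative amount; discard.
banana + peanut butter with both tight: 3.6 servings and 13.2 servings → $5.70.
avocado + peanut butter with both tight: 1.5 servings and 12 servings → $6.00.
So the least-cost plan costs $2.52.

$2.52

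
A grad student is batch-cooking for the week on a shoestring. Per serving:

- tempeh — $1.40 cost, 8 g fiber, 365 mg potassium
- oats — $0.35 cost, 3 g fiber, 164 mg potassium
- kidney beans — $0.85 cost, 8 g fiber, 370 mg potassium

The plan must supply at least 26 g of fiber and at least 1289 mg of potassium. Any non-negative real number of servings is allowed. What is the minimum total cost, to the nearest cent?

$2.87

tempeh only: max(26/8, 1289/365) = 3.532 servings → $4.94.
oats only: max(26/3, 1289/164) = 8.667 servings → $3.03.
kidney beans only: max(26/8, 1289/370) = 3.484 servings → $2.96.
tempeh + oats with both tight: 1.829 servings and 3.788 servings → $3.89.
tempeh + kidney beans: the both-tight solution has a negative serving — not a feasible corner.
oats + kidney beans with both tight: 3.426 servings and 1.965 servings → $2.87.
The minimum over all feasible corners is $2.87.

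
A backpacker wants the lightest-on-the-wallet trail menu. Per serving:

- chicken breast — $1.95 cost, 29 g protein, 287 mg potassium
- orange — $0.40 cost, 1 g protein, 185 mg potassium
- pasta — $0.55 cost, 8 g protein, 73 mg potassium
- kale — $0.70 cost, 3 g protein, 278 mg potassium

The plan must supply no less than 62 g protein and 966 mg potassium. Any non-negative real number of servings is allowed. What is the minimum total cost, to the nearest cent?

$4.84

Two binding constraints pin down two serving amounts, so the optimal mix uses at most two foods. The candidates are each food alone (scaled to the tighter of protein/potassium) and each pair with both constraints tight.
chicken breast only: max(62/29, 966/287) = 3.366 servings → $6.56.
orange only: max(62/1, 966/185) = 62 servings → $24.80.
pasta only: max(62/8, 966/73) = 13.23 servings → $7.28.
kale only: max(62/3, 966/278) = 20.67 servings → $14.47.
chicken breast + orange with both tight: 2.069 servings and 2.013 servings → $4.84.
chicken breast + pasta: intersection lies outside the first quadrant.
chicken breast + kale with both tight: 1.991 servings and 1.419 servings → $4.88.
orange + pasta with both tight: 2.276 servings and 7.466 servings → $5.02.
orange + kale: the both-tight solution has a negative serving — not a feasible corner.
pasta + kale with both tight: 7.151 servings and 1.597 servings → $5.05.
Cheapest feasible corner: $4.84.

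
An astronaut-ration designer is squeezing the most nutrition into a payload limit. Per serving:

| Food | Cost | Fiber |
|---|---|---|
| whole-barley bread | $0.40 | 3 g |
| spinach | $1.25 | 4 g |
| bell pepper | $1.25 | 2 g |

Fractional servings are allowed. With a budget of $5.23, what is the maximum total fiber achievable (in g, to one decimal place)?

Fiber per dollar: whole-barley bread 7.5, spinach 3.2, bell pepper 1.6.
With no serving limits, spend the whole cost allowance on whole-barley bread: $5.23 / $0.40 × 3 g = 39.2 g.

39.2 g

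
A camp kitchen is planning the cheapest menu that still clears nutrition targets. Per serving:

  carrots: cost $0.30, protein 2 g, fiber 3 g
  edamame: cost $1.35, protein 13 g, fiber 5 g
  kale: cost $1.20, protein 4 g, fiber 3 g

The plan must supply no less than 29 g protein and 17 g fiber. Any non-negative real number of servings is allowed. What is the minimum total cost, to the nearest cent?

$3.25

An LP optimum is at a vertex; with two nutrient constraints at most two foods are used. Check each candidate.
carrots only: max(29/2, 17/3) = 14.5 servings → $4.35.
edamame only: max(29/13, 17/5) = 3.4 servings → $4.59.
kale only: max(29/4, 17/3) = 7.25 servings → $8.70.
carrots + edamame with both tight: 2.621 servings and 1.828 servings → $3.25.
carrots + kale: intersection lies outside the first quadrant.
edamame + kale with both tight: 1 serving and 4 servings → $6.15.
Cheapest feasible corner: $3.25.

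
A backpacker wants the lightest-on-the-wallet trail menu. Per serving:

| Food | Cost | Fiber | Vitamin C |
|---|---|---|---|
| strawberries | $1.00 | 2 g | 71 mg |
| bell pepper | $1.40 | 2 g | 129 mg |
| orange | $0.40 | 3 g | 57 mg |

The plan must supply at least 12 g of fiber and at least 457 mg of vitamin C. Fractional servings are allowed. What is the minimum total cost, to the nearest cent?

With two linear requirements the optimum uses one or two foods; enumerate the corners.
strawberries only: max(12/2, 457/71) = 6.437 servings → $6.44.
bell pepper only: max(12/2, 457/129) = 6 servings → $8.40.
orange only: max(12/3, 457/57) = 8.018 servings → $3.21.
strawberries + bell pepper with both tight: 5.466 servings and 0.5345 servings → $6.21.
strawberries + orange with both targets exact would need a negative amount; discard.
bell pepper + orange with both tight: 2.516 servings and 2.322 servings → $4.45.
Cheapest feasible corner: $3.21.

$3.21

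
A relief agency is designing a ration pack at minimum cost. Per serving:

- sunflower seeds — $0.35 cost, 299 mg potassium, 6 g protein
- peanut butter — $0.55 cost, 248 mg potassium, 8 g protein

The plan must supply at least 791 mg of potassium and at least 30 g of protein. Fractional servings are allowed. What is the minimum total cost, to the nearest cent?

With two linear requirements the optimum uses one or two foods; enumerate the corners.
sunflower seeds only: max(791/299, 30/6) = 5 servings → $1.75.
peanut butter only: max(791/248, 30/8) = 3.75 servings → $2.06.
sunflower seeds + peanut butter: the both-tight solution has a negative serving — not a feasible corner.
So the least-cost plan costs $1.75.

$1.75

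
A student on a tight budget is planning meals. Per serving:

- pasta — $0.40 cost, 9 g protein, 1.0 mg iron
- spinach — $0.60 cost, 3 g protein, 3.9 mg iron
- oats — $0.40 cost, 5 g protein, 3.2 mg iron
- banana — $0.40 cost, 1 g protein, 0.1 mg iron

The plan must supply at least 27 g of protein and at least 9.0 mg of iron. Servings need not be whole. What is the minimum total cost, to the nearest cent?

$1.60

For a min-cost LP with two ≥-constraints, a basic feasible solution has at most two positive variables.
pasta only: max(27/9, 9.0/1.0) = 9 servings → $3.60.
spinach only: max(27/3, 9.0/3.9) = 9 servings → $5.40.
oats only: max(27/5, 9.0/3.2) = 5.4 servings → $2.16.
banana only: max(27/1, 9.0/0.1) = 90 servings → $36.00.
pasta + spinach with both tight: 2.439 servings and 1.682 servings → $1.99.
pasta + oats with both tight: 1.739 servings and 2.269 servings → $1.60.
pasta + banana with both targets exact would need a negative amount; discard.
spinach + oats: the both-tight solution has a negative serving — not a feasible corner.
spinach + banana with both tight: 1.75 servings and 21.75 servings → $9.75.
oats + banana with both tight: 2.333 servings and 15.33 servings → $7.07.
So the least-cost plan costs $1.60.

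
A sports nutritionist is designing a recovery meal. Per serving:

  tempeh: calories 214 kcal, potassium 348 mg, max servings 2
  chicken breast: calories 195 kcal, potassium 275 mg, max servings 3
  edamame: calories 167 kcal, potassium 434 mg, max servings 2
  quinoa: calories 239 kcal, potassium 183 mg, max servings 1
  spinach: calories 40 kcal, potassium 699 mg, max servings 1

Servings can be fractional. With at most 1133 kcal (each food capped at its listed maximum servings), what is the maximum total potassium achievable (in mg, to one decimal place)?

2729.8 mg

Potassium per kcal: spinach 17.48, edamame 2.599, tempeh 1.626, chicken breast 1.41, quinoa 0.7657.
Take 1 serving of spinach: uses 40 kcal, +699.0 mg potassium (running total 699.0 mg).
Take 2 servings of edamame: uses 334 kcal, +868.0 mg potassium (running total 1567.0 mg).
Take 2 servings of tempeh: uses 428 kcal, +696.0 mg potassium (running total 2263.0 mg).
Take 1.697 servings of chicken breast: uses 331 kcal, +466.8 mg potassium (running total 2729.8 mg).
Greedy by best ratio exhausts the calories allowance optimally: 2729.8 mg.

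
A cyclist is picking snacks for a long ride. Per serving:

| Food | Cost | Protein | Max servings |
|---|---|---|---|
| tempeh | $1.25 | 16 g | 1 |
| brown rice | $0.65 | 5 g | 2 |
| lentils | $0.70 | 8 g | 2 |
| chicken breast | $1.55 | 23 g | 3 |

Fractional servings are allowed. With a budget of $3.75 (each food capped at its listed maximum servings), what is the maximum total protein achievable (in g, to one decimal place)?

55.6 g

Protein per dollar: chicken breast 14.84, tempeh 12.8, lentils 11.43, brown rice 7.692.
Take 2.419 servings of chicken breast: spends $3.75, +55.6 g protein (running total 55.6 g).
Greedy by best ratio exhausts the cost allowance optimally: 55.6 g.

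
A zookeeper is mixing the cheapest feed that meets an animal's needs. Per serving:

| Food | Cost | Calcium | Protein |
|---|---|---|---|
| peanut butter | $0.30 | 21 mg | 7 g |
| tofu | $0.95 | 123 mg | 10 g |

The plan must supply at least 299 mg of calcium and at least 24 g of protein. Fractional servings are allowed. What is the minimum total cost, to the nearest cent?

$2.31

A basic optimal solution has at most two foods positive. Try each food alone and each pair with both targets met exactly.
peanut butter only: max(299/21, 24/7) = 14.24 servings → $4.27.
tofu only: max(299/123, 24/10) = 2.431 servings → $2.31.
peanut butter + tofu: the both-tight solution has a negative serving — not a feasible corner.
Cheapest feasible corner: $2.31.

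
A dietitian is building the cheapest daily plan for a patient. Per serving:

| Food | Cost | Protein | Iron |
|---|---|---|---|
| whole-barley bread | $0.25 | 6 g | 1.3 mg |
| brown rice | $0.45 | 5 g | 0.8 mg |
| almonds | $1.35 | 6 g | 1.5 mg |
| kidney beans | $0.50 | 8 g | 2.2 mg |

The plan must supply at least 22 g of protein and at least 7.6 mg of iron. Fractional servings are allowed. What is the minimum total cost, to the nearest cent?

With two linear requirements the optimum uses one or two foods; enumerate the corners.
whole-barley bread only: max(22/6, 7.6/1.3) = 5.846 servings → $1.46.
brown rice only: max(22/5, 7.6/0.8) = 9.5 servings → $4.28.
almonds only: max(22/6, 7.6/1.5) = 5.067 servings → $6.84.
kidney beans only: max(22/8, 7.6/2.2) = 3.455 servings → $1.73.
whole-barley bread + brown rice: the both-tight solution has a negative serving — not a feasible corner.
whole-barley bread + almonds: the both-tight solution has a negative serving — not a feasible corner.
whole-barley bread + kidney beans: intersection lies outside the first quadrant.
brown rice + almonds: the both-tight solution has a negative serving — not a feasible corner.
brown rice + kidney beans: intersection lies outside the first quadrant.
almonds + kidney beans with both targets exact would need a negative amount; discard.
Cheapest feasible corner: $1.46.

$1.46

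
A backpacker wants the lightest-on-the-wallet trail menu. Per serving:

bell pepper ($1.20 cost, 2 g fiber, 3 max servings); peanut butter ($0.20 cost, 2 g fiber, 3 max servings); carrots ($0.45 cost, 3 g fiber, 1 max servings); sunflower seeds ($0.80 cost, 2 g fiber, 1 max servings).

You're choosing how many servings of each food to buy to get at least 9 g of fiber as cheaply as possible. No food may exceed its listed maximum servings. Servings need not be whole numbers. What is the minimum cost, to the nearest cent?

Cost per g of fiber: peanut butter $0.1000, carrots $0.1500, sunflower seeds $0.4000, bell pepper $0.6000.
Take 3 servings of peanut butter: +6.0 g fiber for $0.60 (total $0.60, still need 3.0 g).
Take 1 serving of carrots: +3.0 g fiber for $0.45 (total $1.05, still need 0.0 g).
Greedy by cheapest-per-g is optimal for a single linear constraint, so the minimum cost is $1.05.

$1.05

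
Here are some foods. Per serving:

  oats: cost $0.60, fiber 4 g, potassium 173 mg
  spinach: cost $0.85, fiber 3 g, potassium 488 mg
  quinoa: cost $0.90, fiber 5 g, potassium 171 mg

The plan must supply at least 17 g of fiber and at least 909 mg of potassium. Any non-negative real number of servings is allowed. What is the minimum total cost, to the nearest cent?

$2.74

oats only: max(17/4, 909/173) = 5.254 servings → $3.15.
spinach only: max(17/3, 909/488) = 5.667 servings → $4.82.
quinoa only: max(17/5, 909/171) = 5.316 servings → $4.78.
oats + spinach with both tight: 3.886 servings and 0.485 servings → $2.74.
oats + quinoa: the both-tight solution has a negative serving — not a feasible corner.
spinach + quinoa with both tight: 0.85 servings and 2.89 servings → $3.32.
The minimum over all feasible corners is $2.74.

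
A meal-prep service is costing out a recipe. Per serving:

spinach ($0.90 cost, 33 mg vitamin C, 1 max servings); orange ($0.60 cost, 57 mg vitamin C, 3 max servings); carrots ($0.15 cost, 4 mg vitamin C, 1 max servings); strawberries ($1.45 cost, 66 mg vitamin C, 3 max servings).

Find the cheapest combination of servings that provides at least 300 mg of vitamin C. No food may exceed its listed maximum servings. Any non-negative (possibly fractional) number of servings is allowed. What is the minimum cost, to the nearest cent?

$4.63

Cost per mg of vitamin C: orange $0.0105, strawberries $0.0220, spinach $0.0273, carrots $0.0375.
Take 3 servings of orange: +171.0 mg vitamin C for $1.80 (total $1.80, still need 129.0 mg).
Take 1.955 servings of strawberries: +129.0 mg vitamin C for $2.83 (total $4.63, still need 0.0 mg).
Filling from the cheapest source first is optimal under one linear minimum: $4.63.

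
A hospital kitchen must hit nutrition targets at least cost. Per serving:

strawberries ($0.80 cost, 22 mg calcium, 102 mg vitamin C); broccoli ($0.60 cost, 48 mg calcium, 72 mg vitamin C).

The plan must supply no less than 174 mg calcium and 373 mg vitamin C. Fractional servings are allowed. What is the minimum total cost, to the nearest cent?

A basic optimal solution has at most two foods positive. Try each food alone and each pair with both targets met exactly.
strawberries only: max(174/22, 373/102) = 7.909 servings → $6.33.
broccoli only: max(174/48, 373/72) = 5.181 servings → $3.11.
strawberries + broccoli with both tight: 1.623 servings and 2.881 servings → $3.03.
The minimum over all feasible corners is $3.03.

$3.03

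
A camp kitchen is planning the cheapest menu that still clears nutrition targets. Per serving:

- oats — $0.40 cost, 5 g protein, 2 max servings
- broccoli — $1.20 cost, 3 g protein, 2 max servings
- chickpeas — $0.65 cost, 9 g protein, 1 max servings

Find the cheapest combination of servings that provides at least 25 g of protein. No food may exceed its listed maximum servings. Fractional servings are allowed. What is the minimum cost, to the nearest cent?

Cost per g of protein: chickpeas $0.0722, oats $0.0800, broccoli $0.4000.
Take 1 serving of chickpeas: +9.0 g protein for $0.65 (total $0.65, still need 16.0 g).
Take 2 servings of oats: +10.0 g protein for $0.80 (total $1.45, still need 6.0 g).
Take 2 servings of broccoli: +6.0 g protein for $2.40 (total $3.85, still need 0.0 g).
Filling from the cheapest source first is optimal under one linear minimum: $3.85.

$3.85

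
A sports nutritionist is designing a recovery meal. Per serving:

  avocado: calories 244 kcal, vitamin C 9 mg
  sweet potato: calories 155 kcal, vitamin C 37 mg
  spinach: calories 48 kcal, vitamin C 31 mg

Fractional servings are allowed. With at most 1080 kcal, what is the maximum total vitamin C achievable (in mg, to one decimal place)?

697.5 mg

Vitamin C per kcal: spinach 0.6458, sweet potato 0.2387, avocado 0.03689.
With no serving limits, spend the whole calories allowance on spinach: 1080 kcal / 48 kcal × 31 mg = 697.5 mg.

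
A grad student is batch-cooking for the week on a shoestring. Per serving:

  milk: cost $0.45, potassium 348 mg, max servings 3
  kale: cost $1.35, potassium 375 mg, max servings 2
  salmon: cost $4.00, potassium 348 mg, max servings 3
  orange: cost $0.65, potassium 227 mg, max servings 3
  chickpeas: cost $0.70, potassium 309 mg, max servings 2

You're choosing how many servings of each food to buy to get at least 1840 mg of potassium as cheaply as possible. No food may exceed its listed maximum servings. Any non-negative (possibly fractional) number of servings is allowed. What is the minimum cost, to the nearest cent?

$3.26

Cost per mg of potassium: milk $0.0013, chickpeas $0.0023, orange $0.0029, kale $0.0036, salmon $0.0115.
Take 3 servings of milk: +1044.0 mg potassium for $1.35 (total $1.35, still need 796.0 mg).
Take 2 servings of chickpeas: +618.0 mg potassium for $1.40 (total $2.75, still need 178.0 mg).
Take 0.7841 servings of orange: +178.0 mg potassium for $0.51 (total $3.26, still need 0.0 mg).
Filling from the cheapest source first is optimal under one linear minimum: $3.26.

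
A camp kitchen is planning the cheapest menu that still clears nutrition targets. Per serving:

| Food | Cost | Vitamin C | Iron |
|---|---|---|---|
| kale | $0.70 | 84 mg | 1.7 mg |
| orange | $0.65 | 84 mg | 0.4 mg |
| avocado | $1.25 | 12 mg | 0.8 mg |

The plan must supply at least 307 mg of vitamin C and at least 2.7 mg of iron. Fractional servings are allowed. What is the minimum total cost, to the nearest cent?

Check every corner: each single food scaled to meet both minima, and each pair solved so both constraints bind.
kale only: max(307/84, 2.7/1.7) = 3.655 servings → $2.56.
orange only: max(307/84, 2.7/0.4) = 6.75 servings → $4.39.
avocado only: max(307/12, 2.7/0.8) = 25.58 servings → $31.98.
kale + orange with both tight: 0.9524 servings and 2.702 servings → $2.42.
kale + avocado: intersection lies outside the first quadrant.
orange + avocado with both tight: 3.417 servings and 1.667 servings → $4.30.
The minimum over all feasible corners is $2.42.

$2.42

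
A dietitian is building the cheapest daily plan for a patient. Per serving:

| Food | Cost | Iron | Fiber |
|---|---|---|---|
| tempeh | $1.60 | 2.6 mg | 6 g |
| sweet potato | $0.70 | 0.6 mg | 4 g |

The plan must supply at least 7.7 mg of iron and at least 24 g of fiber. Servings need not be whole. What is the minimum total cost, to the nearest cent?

$5.53

This is a tiny linear program; its minimum lies at a vertex of the feasible set. List the vertices and price them.
tempeh only: max(7.7/2.6, 24/6) = 4 servings → $6.40.
sweet potato only: max(7.7/0.6, 24/4) = 12.83 servings → $8.98.
tempeh + sweet potato with both tight: 2.412 servings and 2.382 servings → $5.53.
Cheapest feasible corner: $5.53.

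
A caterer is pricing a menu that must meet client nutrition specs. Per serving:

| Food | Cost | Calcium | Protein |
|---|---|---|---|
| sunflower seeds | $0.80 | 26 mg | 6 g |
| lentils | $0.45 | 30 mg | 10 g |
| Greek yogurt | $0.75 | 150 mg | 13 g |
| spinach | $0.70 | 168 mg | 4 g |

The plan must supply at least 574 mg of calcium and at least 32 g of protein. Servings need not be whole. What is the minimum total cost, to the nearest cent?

This is a tiny linear program; its minimum lies at a vertex of the feasible set. List the vertices and price them.
sunflower seeds only: max(574/26, 32/6) = 22.08 servings → $17.66.
lentils only: max(574/30, 32/10) = 19.13 servings → $8.61.
Greek yogurt only: max(574/150, 32/13) = 3.827 servings → $2.87.
spinach only: max(574/168, 32/4) = 8 servings → $5.60.
sunflower seeds + lentils: intersection lies outside the first quadrant.
sunflower seeds + Greek yogurt: intersection lies outside the first quadrant.
sunflower seeds + spinach with both tight: 3.407 servings and 2.889 servings → $4.75.
lentils + Greek yogurt: intersection lies outside the first quadrant.
lentils + spinach with both tight: 1.974 servings and 3.064 servings → $3.03.
Greek yogurt + spinach with both tight: 1.944 servings and 1.681 servings → $2.63.
So the least-cost plan costs $2.63.

$2.63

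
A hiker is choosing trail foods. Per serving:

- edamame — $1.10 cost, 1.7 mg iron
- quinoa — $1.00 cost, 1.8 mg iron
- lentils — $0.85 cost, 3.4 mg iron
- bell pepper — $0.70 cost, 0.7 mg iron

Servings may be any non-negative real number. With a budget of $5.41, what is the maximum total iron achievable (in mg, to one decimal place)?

Iron per dollar: lentils 4, quinoa 1.8, edamame 1.545, bell pepper 1.
With no serving limits, spend the whole cost allowance on lentils: $5.41 / $0.85 × 3.4 mg = 21.6 mg.

21.6 mg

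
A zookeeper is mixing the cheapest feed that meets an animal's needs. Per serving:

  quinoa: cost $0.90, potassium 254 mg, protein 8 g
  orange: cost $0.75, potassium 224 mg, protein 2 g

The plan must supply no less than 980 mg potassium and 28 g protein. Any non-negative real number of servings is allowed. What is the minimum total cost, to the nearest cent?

$3.45

A basic optimal solution has at most two foods positive. Try each food alone and each pair with both targets met exactly.
quinoa only: max(980/254, 28/8) = 3.858 servings → $3.47.
orange only: max(980/224, 28/2) = 14 servings → $10.50.
quinoa + orange with both tight: 3.358 servings and 0.567 servings → $3.45.
Cheapest feasible corner: $3.45.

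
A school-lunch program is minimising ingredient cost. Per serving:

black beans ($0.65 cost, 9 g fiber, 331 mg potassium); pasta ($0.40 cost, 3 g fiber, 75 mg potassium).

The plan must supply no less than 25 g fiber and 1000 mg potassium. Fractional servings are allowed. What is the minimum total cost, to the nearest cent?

With two linear requirements the optimum uses one or two foods; enumerate the corners.
black beans only: max(25/9, 1000/331) = 3.021 servings → $1.96.
pasta only: max(25/3, 1000/75) = 13.33 servings → $5.33.
black beans + pasta: intersection lies outside the first quadrant.
The minimum over all feasible corners is $1.96.

$1.96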